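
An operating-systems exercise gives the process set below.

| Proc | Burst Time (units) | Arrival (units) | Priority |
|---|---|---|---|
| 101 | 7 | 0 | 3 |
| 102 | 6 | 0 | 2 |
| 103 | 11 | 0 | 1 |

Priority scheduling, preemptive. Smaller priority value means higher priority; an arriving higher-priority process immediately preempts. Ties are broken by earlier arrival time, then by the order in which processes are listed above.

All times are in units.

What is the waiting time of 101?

Schedule: | 103 0-11 | 102 11-17 | 101 17-24 |
Completion: 101=24  102=17  103=11
Waiting(101) = turnaround − burst = 24 − 7 = 17

17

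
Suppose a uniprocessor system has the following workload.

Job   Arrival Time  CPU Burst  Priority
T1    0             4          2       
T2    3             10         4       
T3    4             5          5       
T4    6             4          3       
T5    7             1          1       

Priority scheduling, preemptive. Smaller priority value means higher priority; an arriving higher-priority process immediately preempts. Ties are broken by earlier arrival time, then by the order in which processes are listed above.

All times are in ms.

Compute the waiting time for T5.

Gantt: | T1 0-4 | T2 4-6 | T4 6-7 | T5 7-8 | T4 8-11 | T2 11-19 | T3 19-24 |
Completion: T1=4  T2=19  T3=24  T4=11  T5=8
Waiting(T5) = turnaround − burst = 1 − 1 = 0

0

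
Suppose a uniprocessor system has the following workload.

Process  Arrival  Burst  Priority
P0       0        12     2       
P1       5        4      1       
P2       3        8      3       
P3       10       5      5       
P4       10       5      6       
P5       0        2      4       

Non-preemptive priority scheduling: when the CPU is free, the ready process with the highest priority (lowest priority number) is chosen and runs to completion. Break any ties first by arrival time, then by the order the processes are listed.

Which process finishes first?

Schedule: | P0 0-12 | P1 12-16 | P2 16-24 | P5 24-26 | P3 26-31 | P4 31-36 |
Completion: P0=12  P1=16  P2=24  P3=31  P4=36  P5=26
Turnaround (C−A): P0=12  P1=11  P2=21  P3=21  P4=26  P5=26
Finish order: P0 → P1 → P2 → P5 → P3 → P4

P0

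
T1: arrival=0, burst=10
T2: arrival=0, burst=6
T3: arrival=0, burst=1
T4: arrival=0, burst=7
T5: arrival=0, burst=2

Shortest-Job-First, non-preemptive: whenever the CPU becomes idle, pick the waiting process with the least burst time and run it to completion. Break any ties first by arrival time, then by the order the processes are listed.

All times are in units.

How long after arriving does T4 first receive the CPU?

Gantt: | T3 0-1 | T5 1-3 | T2 3-9 | T4 9-16 | T1 16-26 |
Completion: T1=26  T2=9  T3=1  T4=16  T5=3
Turnaround (C−A): T1=26  T2=9  T3=1  T4=16  T5=3
Response(T4) = first start − arrival = 9 − 0 = 9

9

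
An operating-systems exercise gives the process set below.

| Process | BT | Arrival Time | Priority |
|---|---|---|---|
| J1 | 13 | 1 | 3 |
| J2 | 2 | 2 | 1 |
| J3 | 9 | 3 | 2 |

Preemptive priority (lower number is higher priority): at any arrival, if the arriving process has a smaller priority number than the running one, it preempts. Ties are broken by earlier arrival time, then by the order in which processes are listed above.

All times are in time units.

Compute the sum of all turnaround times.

Schedule: | idle 0-1 | J1 1-2 | J2 2-4 | J3 4-13 | J1 13-25 |
Completion: J1=25  J2=4  J3=13
Turnaround (C−A): J1=24  J2=2  J3=10
Turnaround = completion − arrival: J1=24, J2=2, J3=10
Total turnaround = 24 + 2 + 10 = 36

36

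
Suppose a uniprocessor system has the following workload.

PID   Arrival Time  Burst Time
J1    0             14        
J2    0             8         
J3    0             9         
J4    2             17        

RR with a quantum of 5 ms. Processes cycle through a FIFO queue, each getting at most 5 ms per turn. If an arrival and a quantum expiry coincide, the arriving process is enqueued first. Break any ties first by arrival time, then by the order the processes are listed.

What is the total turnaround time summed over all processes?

147

Schedule: | J1 0-5 | J2 5-10 | J3 10-15 | J4 15-20 | J1 20-25 | J2 25-28 | J3 28-32 | J4 32-37 | J1 37-41 | J4 41-48 |
Completion: J1=41  J2=28  J3=32  J4=48
Turnaround (C−A): J1=41  J2=28  J3=32  J4=46
Turnaround = completion − arrival: J1=41, J2=28, J3=32, J4=46
Total turnaround = 41 + 28 + 32 + 46 = 147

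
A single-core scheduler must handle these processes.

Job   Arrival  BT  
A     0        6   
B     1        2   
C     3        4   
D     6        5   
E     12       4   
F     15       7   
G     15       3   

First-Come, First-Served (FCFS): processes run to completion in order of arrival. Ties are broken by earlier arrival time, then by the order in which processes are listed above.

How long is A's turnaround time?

Schedule: | A 0-6 | B 6-8 | C 8-12 | D 12-17 | E 17-21 | F 21-28 | G 28-31 |
Completion: A=6  B=8  C=12  D=17  E=21  F=28  G=31
Turnaround(A) = completion − arrival = 6 − 0 = 6

6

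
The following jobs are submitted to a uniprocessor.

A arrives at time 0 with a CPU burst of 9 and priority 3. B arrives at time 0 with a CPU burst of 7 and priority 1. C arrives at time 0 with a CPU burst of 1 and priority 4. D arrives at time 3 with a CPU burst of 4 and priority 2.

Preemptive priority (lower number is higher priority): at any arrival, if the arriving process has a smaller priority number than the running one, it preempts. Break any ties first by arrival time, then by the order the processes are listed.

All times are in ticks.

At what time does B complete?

7

Schedule: | B 0-7 | D 7-11 | A 11-20 | C 20-21 |
Completion: A=20  B=7  C=21  D=11
Turnaround (C−A): A=20  B=7  C=21  D=8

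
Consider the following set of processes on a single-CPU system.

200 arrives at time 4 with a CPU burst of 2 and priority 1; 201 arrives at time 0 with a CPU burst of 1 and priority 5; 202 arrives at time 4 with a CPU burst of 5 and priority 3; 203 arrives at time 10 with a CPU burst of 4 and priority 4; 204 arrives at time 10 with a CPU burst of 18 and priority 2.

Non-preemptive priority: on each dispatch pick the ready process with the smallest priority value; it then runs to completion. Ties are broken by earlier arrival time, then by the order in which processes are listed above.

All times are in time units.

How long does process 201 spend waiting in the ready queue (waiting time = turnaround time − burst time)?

Gantt: | 201 0-1 | idle 1-4 | 200 4-6 | 202 6-11 | 204 11-29 | 203 29-33 |
Completion: 200=6  201=1  202=11  203=33  204=29
Waiting(201) = turnaround − burst = 1 − 1 = 0

0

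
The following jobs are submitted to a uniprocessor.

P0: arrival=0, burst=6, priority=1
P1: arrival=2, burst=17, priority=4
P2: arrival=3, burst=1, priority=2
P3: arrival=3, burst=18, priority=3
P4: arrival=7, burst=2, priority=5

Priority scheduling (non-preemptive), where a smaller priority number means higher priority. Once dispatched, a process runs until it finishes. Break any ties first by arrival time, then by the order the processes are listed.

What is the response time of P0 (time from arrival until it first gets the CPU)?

Schedule: | P0 0-6 | P2 6-7 | P3 7-25 | P1 25-42 | P4 42-44 |
Completion: P0=6  P1=42  P2=7  P3=25  P4=44
Response(P0) = first start − arrival = 0 − 0 = 0

0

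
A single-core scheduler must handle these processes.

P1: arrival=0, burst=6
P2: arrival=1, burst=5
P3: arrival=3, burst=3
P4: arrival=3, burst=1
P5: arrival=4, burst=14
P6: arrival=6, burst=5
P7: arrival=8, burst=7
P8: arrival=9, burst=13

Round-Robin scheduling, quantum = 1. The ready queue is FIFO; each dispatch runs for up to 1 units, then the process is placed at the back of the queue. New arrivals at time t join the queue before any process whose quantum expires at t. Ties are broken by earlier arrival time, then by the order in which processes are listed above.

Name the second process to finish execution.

P3

Timeline: | P1 0-1 | P2 1-2 | P1 2-3 | P2 3-4 | P3 4-5 | P4 5-6 | P1 6-7 | P5 7-8 | P2 8-9 | P3 9-10 | P6 10-11 | P1 11-12 | P7 12-13 | P5 13-14 | P8 14-15 | P2 15-16 | P3 16-17 | P6 17-18 | P1 18-19 | P7 19-20 | P5 20-21 | P8 21-22 | P2 22-23 | P6 23-24 | P1 24-25 | P7 25-26 | P5 26-27 | P8 27-28 | P6 28-29 | P7 29-30 | P5 30-31 | P8 31-32 | P6 32-33 | P7 33-34 | P5 34-35 | P8 35-36 | P7 36-37 | P5 37-38 | P8 38-39 | P7 39-40 | P5 40-41 | P8 41-42 | P5 42-43 | P8 43-44 | P5 44-45 | P8 45-46 | P5 46-47 | P8 47-48 | P5 48-49 | P8 49-50 | P5 50-51 | P8 51-52 | P5 52-53 | P8 53-54 |
Completion: P1=25  P2=23  P3=17  P4=6  P5=53  P6=33  P7=40  P8=54
Turnaround (C−A): P1=25  P2=22  P3=14  P4=3  P5=49  P6=27  P7=32  P8=45
Finish order: P4 → P3 → P2 → P1 → P6 → P7 → P5 → P8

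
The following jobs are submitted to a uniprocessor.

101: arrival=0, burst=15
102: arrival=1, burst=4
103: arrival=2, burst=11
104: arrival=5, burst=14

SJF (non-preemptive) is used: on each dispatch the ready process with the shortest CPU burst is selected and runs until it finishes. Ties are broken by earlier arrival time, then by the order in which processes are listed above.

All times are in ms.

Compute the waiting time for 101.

0

Timeline: | 101 0-15 | 102 15-19 | 103 19-30 | 104 30-44 |
Completion: 101=15  102=19  103=30  104=44
Turnaround (C−A): 101=15  102=18  103=28  104=39
Waiting(101) = turnaround − burst = 15 − 15 = 0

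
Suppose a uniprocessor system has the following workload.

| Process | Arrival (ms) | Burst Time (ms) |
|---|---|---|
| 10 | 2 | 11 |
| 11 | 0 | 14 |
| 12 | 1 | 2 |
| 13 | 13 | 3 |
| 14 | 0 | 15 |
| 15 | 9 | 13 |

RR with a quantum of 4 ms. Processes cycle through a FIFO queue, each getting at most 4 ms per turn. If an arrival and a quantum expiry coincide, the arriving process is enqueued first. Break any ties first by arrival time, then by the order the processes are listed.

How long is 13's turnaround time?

Schedule: | 11 0-4 | 14 4-8 | 12 8-10 | 10 10-14 | 11 14-18 | 14 18-22 | 15 22-26 | 13 26-29 | 10 29-33 | 11 33-37 | 14 37-41 | 15 41-45 | 10 45-48 | 11 48-50 | 14 50-53 | 15 53-58 |
Completion: 10=48  11=50  12=10  13=29  14=53  15=58
Turnaround(13) = completion − arrival = 29 − 13 = 16

16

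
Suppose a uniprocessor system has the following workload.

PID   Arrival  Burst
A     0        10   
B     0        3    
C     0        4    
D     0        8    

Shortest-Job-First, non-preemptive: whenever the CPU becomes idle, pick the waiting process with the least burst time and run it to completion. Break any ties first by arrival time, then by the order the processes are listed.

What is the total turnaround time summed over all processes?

Schedule: | B 0-3 | C 3-7 | D 7-15 | A 15-25 |
Completion: A=25  B=3  C=7  D=15
Turnaround (C−A): A=25  B=3  C=7  D=15
Turnaround = completion − arrival: A=25, B=3, C=7, D=15
Total turnaround = 25 + 3 + 7 + 15 = 50

50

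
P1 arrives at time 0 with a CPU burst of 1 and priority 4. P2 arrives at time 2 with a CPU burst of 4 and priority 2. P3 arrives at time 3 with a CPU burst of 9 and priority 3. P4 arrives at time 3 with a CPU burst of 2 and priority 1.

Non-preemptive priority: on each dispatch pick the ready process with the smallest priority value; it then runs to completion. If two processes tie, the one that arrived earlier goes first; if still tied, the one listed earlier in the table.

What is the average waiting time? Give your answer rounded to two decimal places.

2.00

Schedule: | P1 0-1 | idle 1-2 | P2 2-6 | P4 6-8 | P3 8-17 |
Completion: P1=1  P2=6  P3=17  P4=8
Waiting times: P1=0, P2=0, P3=5, P4=3
Average waiting = (0+0+5+3) / 4 = 8/4 = 2.00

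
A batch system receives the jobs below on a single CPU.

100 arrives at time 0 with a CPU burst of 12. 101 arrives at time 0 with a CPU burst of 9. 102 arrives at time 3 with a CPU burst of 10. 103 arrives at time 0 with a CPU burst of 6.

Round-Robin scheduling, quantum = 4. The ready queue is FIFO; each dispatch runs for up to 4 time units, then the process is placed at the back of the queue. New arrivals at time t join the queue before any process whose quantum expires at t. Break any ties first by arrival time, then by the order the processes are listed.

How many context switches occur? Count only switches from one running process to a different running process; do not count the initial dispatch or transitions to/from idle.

10

Schedule: | 100 0-4 | 101 4-8 | 103 8-12 | 102 12-16 | 100 16-20 | 101 20-24 | 103 24-26 | 102 26-30 | 100 30-34 | 101 34-35 | 102 35-37 |
Completion: 100=34  101=35  102=37  103=26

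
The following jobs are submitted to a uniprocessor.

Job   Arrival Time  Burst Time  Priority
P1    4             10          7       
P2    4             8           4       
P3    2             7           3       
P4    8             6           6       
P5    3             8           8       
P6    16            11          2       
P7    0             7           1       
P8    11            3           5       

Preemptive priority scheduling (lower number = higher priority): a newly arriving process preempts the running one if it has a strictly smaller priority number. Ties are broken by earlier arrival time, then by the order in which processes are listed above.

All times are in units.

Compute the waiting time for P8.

Schedule: | P7 0-7 | P3 7-14 | P2 14-16 | P6 16-27 | P2 27-33 | P8 33-36 | P4 36-42 | P1 42-52 | P5 52-60 |
Completion: P1=52  P2=33  P3=14  P4=42  P5=60  P6=27  P7=7  P8=36
Turnaround (C−A): P1=48  P2=29  P3=12  P4=34  P5=57  P6=11  P7=7  P8=25
Waiting(P8) = turnaround − burst = 25 − 3 = 22

22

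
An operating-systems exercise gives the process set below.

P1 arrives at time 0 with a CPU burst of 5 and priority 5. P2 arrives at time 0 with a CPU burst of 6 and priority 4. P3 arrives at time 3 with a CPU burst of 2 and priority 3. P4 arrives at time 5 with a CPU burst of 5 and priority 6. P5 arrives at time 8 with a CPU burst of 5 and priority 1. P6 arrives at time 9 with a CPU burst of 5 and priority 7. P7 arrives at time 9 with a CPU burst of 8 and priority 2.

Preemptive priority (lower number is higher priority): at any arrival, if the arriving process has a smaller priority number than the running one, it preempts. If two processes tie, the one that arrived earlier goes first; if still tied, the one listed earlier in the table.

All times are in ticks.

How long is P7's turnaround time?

12

Gantt: | P2 0-3 | P3 3-5 | P2 5-8 | P5 8-13 | P7 13-21 | P1 21-26 | P4 26-31 | P6 31-36 |
Completion: P1=26  P2=8  P3=5  P4=31  P5=13  P6=36  P7=21
Turnaround(P7) = completion − arrival = 21 − 9 = 12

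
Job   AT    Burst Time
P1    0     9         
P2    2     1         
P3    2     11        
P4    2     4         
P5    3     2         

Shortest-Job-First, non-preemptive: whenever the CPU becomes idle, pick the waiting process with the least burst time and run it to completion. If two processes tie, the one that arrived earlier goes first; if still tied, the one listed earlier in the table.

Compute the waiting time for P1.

Schedule: | P1 0-9 | P2 9-10 | P5 10-12 | P4 12-16 | P3 16-27 |
Completion: P1=9  P2=10  P3=27  P4=16  P5=12
Turnaround (C−A): P1=9  P2=8  P3=25  P4=14  P5=9
Waiting(P1) = turnaround − burst = 9 − 9 = 0

0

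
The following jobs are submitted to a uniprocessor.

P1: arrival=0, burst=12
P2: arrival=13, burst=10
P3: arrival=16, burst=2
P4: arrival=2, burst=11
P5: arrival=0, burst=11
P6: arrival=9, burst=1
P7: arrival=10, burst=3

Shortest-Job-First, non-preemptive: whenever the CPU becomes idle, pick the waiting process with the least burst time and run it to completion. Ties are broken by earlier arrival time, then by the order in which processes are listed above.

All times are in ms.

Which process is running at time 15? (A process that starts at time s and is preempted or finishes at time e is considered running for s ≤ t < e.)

P2

Timeline: | P5 0-11 | P6 11-12 | P7 12-15 | P2 15-25 | P3 25-27 | P4 27-38 | P1 38-50 |
Completion: P1=50  P2=25  P3=27  P4=38  P5=11  P6=12  P7=15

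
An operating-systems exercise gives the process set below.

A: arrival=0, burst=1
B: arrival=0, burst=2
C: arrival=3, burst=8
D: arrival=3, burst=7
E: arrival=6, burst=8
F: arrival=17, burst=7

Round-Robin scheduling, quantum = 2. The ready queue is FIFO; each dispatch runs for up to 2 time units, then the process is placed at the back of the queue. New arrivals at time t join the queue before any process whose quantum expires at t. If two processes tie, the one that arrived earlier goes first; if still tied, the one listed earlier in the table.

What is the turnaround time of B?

Timeline: | A 0-1 | B 1-3 | C 3-5 | D 5-7 | C 7-9 | E 9-11 | D 11-13 | C 13-15 | E 15-17 | D 17-19 | C 19-21 | F 21-23 | E 23-25 | D 25-26 | F 26-28 | E 28-30 | F 30-33 |
Completion: A=1  B=3  C=21  D=26  E=30  F=33
Turnaround (C−A): A=1  B=3  C=18  D=23  E=24  F=16
Turnaround(B) = completion − arrival = 3 − 0 = 3

3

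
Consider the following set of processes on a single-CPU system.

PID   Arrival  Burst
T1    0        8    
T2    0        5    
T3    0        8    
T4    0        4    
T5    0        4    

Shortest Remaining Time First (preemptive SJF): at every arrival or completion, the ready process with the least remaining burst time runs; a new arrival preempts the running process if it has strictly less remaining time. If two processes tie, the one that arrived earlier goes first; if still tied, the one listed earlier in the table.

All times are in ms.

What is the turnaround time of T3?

Gantt: | T4 0-4 | T5 4-8 | T2 8-13 | T1 13-21 | T3 21-29 |
Completion: T1=21  T2=13  T3=29  T4=4  T5=8
Turnaround (C−A): T1=21  T2=13  T3=29  T4=4  T5=8
Turnaround(T3) = completion − arrival = 29 − 0 = 29

29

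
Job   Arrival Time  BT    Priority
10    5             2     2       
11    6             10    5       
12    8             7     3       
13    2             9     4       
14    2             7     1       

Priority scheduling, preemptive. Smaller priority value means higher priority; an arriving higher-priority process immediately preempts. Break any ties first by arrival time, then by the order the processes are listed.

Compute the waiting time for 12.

Timeline: | idle 0-2 | 14 2-9 | 10 9-11 | 12 11-18 | 13 18-27 | 11 27-37 |
Completion: 10=11  11=37  12=18  13=27  14=9
Waiting(12) = turnaround − burst = 10 − 7 = 3

3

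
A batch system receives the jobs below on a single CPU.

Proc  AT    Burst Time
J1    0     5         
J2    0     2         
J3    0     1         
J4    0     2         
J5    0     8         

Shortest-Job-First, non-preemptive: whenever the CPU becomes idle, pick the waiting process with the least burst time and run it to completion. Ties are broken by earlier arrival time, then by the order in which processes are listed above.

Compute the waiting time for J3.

0

Gantt: | J3 0-1 | J2 1-3 | J4 3-5 | J1 5-10 | J5 10-18 |
Completion: J1=10  J2=3  J3=1  J4=5  J5=18
Turnaround (C−A): J1=10  J2=3  J3=1  J4=5  J5=18
Waiting(J3) = turnaround − burst = 1 − 1 = 0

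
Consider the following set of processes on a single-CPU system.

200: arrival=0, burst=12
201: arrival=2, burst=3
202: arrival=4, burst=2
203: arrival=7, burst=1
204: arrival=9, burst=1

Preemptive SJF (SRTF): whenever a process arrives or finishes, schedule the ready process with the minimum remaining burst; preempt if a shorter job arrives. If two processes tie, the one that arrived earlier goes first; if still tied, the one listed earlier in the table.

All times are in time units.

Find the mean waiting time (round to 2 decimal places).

1.60

Gantt: | 200 0-2 | 201 2-5 | 202 5-7 | 203 7-8 | 200 8-9 | 204 9-10 | 200 10-19 |
Completion: 200=19  201=5  202=7  203=8  204=10
Turnaround (C−A): 200=19  201=3  202=3  203=1  204=1
Waiting times: 200=7, 201=0, 202=1, 203=0, 204=0
Average waiting = (7+0+1+0+0) / 5 = 8/5 = 1.60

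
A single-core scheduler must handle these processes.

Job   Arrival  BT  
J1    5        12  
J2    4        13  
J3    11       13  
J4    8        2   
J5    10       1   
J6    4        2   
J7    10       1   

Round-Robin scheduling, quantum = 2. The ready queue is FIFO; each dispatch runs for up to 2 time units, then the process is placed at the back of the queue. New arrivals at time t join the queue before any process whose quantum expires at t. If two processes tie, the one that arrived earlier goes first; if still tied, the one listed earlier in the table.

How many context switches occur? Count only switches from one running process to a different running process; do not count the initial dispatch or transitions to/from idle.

Gantt: | idle 0-4 | J2 4-6 | J6 6-8 | J1 8-10 | J2 10-12 | J4 12-14 | J5 14-15 | J7 15-16 | J1 16-18 | J3 18-20 | J2 20-22 | J1 22-24 | J3 24-26 | J2 26-28 | J1 28-30 | J3 30-32 | J2 32-34 | J1 34-36 | J3 36-38 | J2 38-40 | J1 40-42 | J3 42-44 | J2 44-45 | J3 45-48 |
Completion: J1=42  J2=45  J3=48  J4=14  J5=15  J6=8  J7=16
Turnaround (C−A): J1=37  J2=41  J3=37  J4=6  J5=5  J6=4  J7=6

22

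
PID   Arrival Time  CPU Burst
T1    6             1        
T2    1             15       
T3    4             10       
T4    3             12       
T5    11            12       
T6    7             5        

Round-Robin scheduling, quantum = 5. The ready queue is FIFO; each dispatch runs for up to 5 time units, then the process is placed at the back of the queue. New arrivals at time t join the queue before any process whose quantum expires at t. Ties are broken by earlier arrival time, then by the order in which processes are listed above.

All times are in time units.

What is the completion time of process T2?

47

Schedule: | idle 0-1 | T2 1-6 | T4 6-11 | T3 11-16 | T1 16-17 | T2 17-22 | T6 22-27 | T5 27-32 | T4 32-37 | T3 37-42 | T2 42-47 | T5 47-52 | T4 52-54 | T5 54-56 |
Completion: T1=17  T2=47  T3=42  T4=54  T5=56  T6=27
Turnaround (C−A): T1=11  T2=46  T3=38  T4=51  T5=45  T6=20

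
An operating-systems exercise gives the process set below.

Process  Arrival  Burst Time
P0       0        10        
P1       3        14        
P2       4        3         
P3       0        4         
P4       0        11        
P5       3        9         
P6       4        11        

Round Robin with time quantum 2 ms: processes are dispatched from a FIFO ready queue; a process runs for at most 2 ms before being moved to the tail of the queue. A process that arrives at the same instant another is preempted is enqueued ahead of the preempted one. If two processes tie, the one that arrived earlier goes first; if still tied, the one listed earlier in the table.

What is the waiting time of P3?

14

Timeline: | P0 0-2 | P3 2-4 | P4 4-6 | P0 6-8 | P1 8-10 | P5 10-12 | P2 12-14 | P6 14-16 | P3 16-18 | P4 18-20 | P0 20-22 | P1 22-24 | P5 24-26 | P2 26-27 | P6 27-29 | P4 29-31 | P0 31-33 | P1 33-35 | P5 35-37 | P6 37-39 | P4 39-41 | P0 41-43 | P1 43-45 | P5 45-47 | P6 47-49 | P4 49-51 | P1 51-53 | P5 53-54 | P6 54-56 | P4 56-57 | P1 57-59 | P6 59-60 | P1 60-62 |
Completion: P0=43  P1=62  P2=27  P3=18  P4=57  P5=54  P6=60
Turnaround (C−A): P0=43  P1=59  P2=23  P3=18  P4=57  P5=51  P6=56
Waiting(P3) = turnaround − burst = 18 − 4 = 14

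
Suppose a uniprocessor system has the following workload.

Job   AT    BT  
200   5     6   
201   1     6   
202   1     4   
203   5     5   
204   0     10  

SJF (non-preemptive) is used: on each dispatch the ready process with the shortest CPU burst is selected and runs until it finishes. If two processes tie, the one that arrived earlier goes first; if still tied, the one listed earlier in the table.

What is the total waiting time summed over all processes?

56

Gantt: | 204 0-10 | 202 10-14 | 203 14-19 | 201 19-25 | 200 25-31 |
Completion: 200=31  201=25  202=14  203=19  204=10
Turnaround (C−A): 200=26  201=24  202=13  203=14  204=10
Waiting = turnaround − burst: 200=20, 201=18, 202=9, 203=9, 204=0
Total waiting = 20 + 18 + 9 + 9 + 0 = 56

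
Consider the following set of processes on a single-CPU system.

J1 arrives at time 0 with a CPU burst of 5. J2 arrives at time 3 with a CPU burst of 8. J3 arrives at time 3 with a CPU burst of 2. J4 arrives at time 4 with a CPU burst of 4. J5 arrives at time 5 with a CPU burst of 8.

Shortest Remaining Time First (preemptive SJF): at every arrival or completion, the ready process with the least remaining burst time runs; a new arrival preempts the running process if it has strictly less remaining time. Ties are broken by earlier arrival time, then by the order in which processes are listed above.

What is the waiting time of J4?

Schedule: | J1 0-5 | J3 5-7 | J4 7-11 | J2 11-19 | J5 19-27 |
Completion: J1=5  J2=19  J3=7  J4=11  J5=27
Turnaround (C−A): J1=5  J2=16  J3=4  J4=7  J5=22
Waiting(J4) = turnaround − burst = 7 − 4 = 3

3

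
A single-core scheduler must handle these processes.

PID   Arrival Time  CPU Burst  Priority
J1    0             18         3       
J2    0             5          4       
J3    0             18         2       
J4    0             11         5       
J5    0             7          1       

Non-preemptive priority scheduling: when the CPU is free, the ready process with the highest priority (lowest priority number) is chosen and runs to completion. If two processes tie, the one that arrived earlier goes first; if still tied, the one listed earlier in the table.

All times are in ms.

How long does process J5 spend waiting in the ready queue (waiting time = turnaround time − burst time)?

Schedule: | J5 0-7 | J3 7-25 | J1 25-43 | J2 43-48 | J4 48-59 |
Completion: J1=43  J2=48  J3=25  J4=59  J5=7
Waiting(J5) = turnaround − burst = 7 − 7 = 0

0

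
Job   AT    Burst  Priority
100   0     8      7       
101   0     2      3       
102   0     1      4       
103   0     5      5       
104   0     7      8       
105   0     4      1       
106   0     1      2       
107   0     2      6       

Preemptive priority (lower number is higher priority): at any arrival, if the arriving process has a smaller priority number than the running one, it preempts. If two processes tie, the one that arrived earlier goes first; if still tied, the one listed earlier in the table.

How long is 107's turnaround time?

15

Gantt: | 105 0-4 | 106 4-5 | 101 5-7 | 102 7-8 | 103 8-13 | 107 13-15 | 100 15-23 | 104 23-30 |
Completion: 100=23  101=7  102=8  103=13  104=30  105=4  106=5  107=15
Turnaround (C−A): 100=23  101=7  102=8  103=13  104=30  105=4  106=5  107=15
Turnaround(107) = completion − arrival = 15 − 0 = 15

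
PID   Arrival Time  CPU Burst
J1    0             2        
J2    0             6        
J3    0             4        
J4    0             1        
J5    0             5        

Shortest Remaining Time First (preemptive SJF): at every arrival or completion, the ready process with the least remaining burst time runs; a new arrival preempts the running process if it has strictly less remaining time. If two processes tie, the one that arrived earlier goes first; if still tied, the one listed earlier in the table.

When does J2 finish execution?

18

Timeline: | J4 0-1 | J1 1-3 | J3 3-7 | J5 7-12 | J2 12-18 |
Completion: J1=3  J2=18  J3=7  J4=1  J5=12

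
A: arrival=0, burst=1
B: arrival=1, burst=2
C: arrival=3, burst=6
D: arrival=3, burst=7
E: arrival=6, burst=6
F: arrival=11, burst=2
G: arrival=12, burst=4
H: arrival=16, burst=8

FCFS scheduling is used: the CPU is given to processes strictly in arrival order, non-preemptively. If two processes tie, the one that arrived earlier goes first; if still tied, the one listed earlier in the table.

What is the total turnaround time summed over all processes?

87

Schedule: | A 0-1 | B 1-3 | C 3-9 | D 9-16 | E 16-22 | F 22-24 | G 24-28 | H 28-36 |
Completion: A=1  B=3  C=9  D=16  E=22  F=24  G=28  H=36
Turnaround (C−A): A=1  B=2  C=6  D=13  E=16  F=13  G=16  H=20
Turnaround = completion − arrival: A=1, B=2, C=6, D=13, E=16, F=13, G=16, H=20
Total turnaround = 1 + 2 + 6 + 13 + 16 + 13 + 16 + 20 = 87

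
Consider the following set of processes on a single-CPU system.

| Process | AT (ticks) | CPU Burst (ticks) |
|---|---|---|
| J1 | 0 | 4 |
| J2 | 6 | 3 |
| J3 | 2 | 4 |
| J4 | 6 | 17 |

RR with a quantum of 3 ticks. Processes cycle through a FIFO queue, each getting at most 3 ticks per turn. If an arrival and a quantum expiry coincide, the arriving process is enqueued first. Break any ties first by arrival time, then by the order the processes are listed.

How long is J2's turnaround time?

Gantt: | J1 0-3 | J3 3-6 | J1 6-7 | J2 7-10 | J4 10-13 | J3 13-14 | J4 14-28 |
Completion: J1=7  J2=10  J3=14  J4=28
Turnaround(J2) = completion − arrival = 10 − 6 = 4

4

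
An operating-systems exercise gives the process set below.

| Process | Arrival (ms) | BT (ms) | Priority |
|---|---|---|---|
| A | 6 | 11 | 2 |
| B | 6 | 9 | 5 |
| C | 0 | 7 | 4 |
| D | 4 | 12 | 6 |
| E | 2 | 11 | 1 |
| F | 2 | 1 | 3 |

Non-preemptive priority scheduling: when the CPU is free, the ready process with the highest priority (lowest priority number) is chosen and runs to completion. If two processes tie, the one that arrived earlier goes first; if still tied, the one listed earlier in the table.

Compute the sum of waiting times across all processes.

103

Gantt: | C 0-7 | E 7-18 | A 18-29 | F 29-30 | B 30-39 | D 39-51 |
Completion: A=29  B=39  C=7  D=51  E=18  F=30
Turnaround (C−A): A=23  B=33  C=7  D=47  E=16  F=28
Waiting = turnaround − burst: A=12, B=24, C=0, D=35, E=5, F=27
Total waiting = 12 + 24 + 0 + 35 + 5 + 27 = 103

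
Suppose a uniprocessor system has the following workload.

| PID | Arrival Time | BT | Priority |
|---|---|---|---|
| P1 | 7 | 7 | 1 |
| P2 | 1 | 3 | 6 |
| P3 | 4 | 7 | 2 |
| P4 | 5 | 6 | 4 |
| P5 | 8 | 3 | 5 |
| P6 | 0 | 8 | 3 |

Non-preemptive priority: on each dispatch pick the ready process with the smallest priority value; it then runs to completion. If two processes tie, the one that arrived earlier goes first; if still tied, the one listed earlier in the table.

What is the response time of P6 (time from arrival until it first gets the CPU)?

0

Schedule: | P6 0-8 | P1 8-15 | P3 15-22 | P4 22-28 | P5 28-31 | P2 31-34 |
Completion: P1=15  P2=34  P3=22  P4=28  P5=31  P6=8
Turnaround (C−A): P1=8  P2=33  P3=18  P4=23  P5=23  P6=8
Response(P6) = first start − arrival = 0 − 0 = 0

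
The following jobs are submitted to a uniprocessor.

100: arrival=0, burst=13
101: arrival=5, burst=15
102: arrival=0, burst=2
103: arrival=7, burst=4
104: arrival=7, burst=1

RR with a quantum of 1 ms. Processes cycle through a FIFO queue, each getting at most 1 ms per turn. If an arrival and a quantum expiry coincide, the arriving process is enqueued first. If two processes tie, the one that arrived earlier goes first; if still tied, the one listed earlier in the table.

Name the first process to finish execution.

Gantt: | 100 0-1 | 102 1-2 | 100 2-3 | 102 3-4 | 100 4-5 | 101 5-6 | 100 6-7 | 101 7-8 | 103 8-9 | 104 9-10 | 100 10-11 | 101 11-12 | 103 12-13 | 100 13-14 | 101 14-15 | 103 15-16 | 100 16-17 | 101 17-18 | 103 18-19 | 100 19-20 | 101 20-21 | 100 21-22 | 101 22-23 | 100 23-24 | 101 24-25 | 100 25-26 | 101 26-27 | 100 27-28 | 101 28-29 | 100 29-30 | 101 30-35 |
Completion: 100=30  101=35  102=4  103=19  104=10
Finish order: 102 → 104 → 103 → 100 → 101

102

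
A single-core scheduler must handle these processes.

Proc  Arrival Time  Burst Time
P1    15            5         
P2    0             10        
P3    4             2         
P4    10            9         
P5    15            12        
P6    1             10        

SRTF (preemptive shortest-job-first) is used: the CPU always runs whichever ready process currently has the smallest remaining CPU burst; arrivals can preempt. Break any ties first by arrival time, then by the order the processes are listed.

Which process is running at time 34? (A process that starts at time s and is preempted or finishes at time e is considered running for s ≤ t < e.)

Schedule: | P2 0-4 | P3 4-6 | P2 6-12 | P4 12-15 | P1 15-20 | P4 20-26 | P6 26-36 | P5 36-48 |
Completion: P1=20  P2=12  P3=6  P4=26  P5=48  P6=36

P6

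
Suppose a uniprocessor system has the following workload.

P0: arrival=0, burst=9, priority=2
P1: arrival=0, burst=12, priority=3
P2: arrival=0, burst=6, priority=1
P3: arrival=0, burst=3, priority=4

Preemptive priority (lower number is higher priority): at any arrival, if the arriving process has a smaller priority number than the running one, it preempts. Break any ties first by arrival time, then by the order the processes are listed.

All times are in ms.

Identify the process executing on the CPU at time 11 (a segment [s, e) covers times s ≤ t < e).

P0

Timeline: | P2 0-6 | P0 6-15 | P1 15-27 | P3 27-30 |
Completion: P0=15  P1=27  P2=6  P3=30
Turnaround (C−A): P0=15  P1=27  P2=6  P3=30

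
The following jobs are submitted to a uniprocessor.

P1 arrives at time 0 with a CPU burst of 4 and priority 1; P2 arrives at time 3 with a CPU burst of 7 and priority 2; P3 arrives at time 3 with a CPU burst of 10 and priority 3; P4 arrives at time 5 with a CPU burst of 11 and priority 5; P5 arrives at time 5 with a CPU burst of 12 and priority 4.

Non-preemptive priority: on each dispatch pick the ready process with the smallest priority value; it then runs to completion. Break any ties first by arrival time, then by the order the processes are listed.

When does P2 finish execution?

Schedule: | P1 0-4 | P2 4-11 | P3 11-21 | P5 21-33 | P4 33-44 |
Completion: P1=4  P2=11  P3=21  P4=44  P5=33
Turnaround (C−A): P1=4  P2=8  P3=18  P4=39  P5=28

11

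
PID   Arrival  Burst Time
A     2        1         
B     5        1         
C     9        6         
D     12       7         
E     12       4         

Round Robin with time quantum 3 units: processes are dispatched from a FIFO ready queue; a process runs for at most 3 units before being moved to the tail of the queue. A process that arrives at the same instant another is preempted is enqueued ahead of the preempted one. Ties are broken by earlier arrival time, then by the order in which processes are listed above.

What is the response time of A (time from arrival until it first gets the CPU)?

Timeline: | idle 0-2 | A 2-3 | idle 3-5 | B 5-6 | idle 6-9 | C 9-12 | D 12-15 | E 15-18 | C 18-21 | D 21-24 | E 24-25 | D 25-26 |
Completion: A=3  B=6  C=21  D=26  E=25
Turnaround (C−A): A=1  B=1  C=12  D=14  E=13
Response(A) = first start − arrival = 2 − 2 = 0

0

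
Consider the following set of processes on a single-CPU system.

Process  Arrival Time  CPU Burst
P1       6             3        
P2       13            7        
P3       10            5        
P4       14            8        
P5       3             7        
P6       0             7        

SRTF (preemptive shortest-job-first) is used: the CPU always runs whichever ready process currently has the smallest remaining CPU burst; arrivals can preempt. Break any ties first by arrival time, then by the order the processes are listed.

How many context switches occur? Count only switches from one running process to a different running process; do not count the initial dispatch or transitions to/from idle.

Schedule: | P6 0-7 | P1 7-10 | P3 10-15 | P5 15-22 | P2 22-29 | P4 29-37 |
Completion: P1=10  P2=29  P3=15  P4=37  P5=22  P6=7

5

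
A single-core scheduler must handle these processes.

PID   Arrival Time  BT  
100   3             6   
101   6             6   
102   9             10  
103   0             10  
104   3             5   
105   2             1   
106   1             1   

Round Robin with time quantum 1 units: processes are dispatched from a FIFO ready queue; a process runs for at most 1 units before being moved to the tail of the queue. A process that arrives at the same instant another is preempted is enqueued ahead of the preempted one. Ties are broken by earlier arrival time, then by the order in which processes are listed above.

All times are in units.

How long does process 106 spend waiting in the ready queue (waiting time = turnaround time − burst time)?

Timeline: | 103 0-1 | 106 1-2 | 103 2-3 | 105 3-4 | 100 4-5 | 104 5-6 | 103 6-7 | 100 7-8 | 101 8-9 | 104 9-10 | 103 10-11 | 100 11-12 | 102 12-13 | 101 13-14 | 104 14-15 | 103 15-16 | 100 16-17 | 102 17-18 | 101 18-19 | 104 19-20 | 103 20-21 | 100 21-22 | 102 22-23 | 101 23-24 | 104 24-25 | 103 25-26 | 100 26-27 | 102 27-28 | 101 28-29 | 103 29-30 | 102 30-31 | 101 31-32 | 103 32-33 | 102 33-34 | 103 34-35 | 102 35-39 |
Completion: 100=27  101=32  102=39  103=35  104=25  105=4  106=2
Turnaround (C−A): 100=24  101=26  102=30  103=35  104=22  105=2  106=1
Waiting(106) = turnaround − burst = 1 − 1 = 0

0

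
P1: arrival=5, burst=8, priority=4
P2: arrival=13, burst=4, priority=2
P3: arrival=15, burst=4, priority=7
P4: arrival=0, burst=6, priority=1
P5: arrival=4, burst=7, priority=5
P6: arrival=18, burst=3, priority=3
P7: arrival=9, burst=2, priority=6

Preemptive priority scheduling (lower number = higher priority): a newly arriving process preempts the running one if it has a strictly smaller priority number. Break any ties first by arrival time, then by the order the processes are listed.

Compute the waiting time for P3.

Timeline: | P4 0-6 | P1 6-13 | P2 13-17 | P1 17-18 | P6 18-21 | P5 21-28 | P7 28-30 | P3 30-34 |
Completion: P1=18  P2=17  P3=34  P4=6  P5=28  P6=21  P7=30
Waiting(P3) = turnaround − burst = 19 − 4 = 15

15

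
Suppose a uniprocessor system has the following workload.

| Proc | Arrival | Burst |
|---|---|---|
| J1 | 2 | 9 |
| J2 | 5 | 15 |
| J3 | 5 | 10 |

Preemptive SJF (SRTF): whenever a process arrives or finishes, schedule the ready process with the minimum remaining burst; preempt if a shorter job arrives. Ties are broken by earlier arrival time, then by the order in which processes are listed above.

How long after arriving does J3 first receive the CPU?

Timeline: | idle 0-2 | J1 2-11 | J3 11-21 | J2 21-36 |
Completion: J1=11  J2=36  J3=21
Response(J3) = first start − arrival = 11 − 5 = 6

6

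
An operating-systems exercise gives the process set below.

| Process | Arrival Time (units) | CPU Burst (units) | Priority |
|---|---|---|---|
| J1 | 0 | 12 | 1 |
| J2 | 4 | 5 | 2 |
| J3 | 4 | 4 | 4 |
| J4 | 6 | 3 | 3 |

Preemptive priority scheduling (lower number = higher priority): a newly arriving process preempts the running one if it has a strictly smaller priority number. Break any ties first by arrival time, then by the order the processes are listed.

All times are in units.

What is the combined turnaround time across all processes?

59

Gantt: | J1 0-12 | J2 12-17 | J4 17-20 | J3 20-24 |
Completion: J1=12  J2=17  J3=24  J4=20
Turnaround (C−A): J1=12  J2=13  J3=20  J4=14
Turnaround = completion − arrival: J1=12, J2=13, J3=20, J4=14
Total turnaround = 12 + 13 + 20 + 14 = 59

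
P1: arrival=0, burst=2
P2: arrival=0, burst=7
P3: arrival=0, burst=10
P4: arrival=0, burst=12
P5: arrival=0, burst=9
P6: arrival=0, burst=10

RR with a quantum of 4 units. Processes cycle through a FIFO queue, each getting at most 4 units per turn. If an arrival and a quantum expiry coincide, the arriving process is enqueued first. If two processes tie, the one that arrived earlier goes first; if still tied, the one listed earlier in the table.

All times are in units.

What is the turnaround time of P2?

Timeline: | P1 0-2 | P2 2-6 | P3 6-10 | P4 10-14 | P5 14-18 | P6 18-22 | P2 22-25 | P3 25-29 | P4 29-33 | P5 33-37 | P6 37-41 | P3 41-43 | P4 43-47 | P5 47-48 | P6 48-50 |
Completion: P1=2  P2=25  P3=43  P4=47  P5=48  P6=50
Turnaround(P2) = completion − arrival = 25 − 0 = 25

25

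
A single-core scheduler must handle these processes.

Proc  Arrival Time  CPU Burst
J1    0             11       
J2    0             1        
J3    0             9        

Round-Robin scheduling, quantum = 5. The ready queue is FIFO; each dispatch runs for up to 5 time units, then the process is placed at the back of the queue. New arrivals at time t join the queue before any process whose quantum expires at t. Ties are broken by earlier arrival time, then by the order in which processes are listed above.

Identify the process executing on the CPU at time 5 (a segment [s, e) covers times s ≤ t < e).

J2

Timeline: | J1 0-5 | J2 5-6 | J3 6-11 | J1 11-16 | J3 16-20 | J1 20-21 |
Completion: J1=21  J2=6  J3=20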